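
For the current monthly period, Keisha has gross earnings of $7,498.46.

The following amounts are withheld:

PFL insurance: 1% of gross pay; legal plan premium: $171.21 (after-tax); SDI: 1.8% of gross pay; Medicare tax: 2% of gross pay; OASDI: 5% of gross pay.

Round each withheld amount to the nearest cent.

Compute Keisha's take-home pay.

PFL insurance: $7,498.46 × 0.01 = $74.98
Medicare tax: $7,498.46 × 0.02 = $149.97
SDI: $7,498.46 × 0.018 = $134.97
OASDI: $7,498.46 × 0.05 = $374.92
Legal plan premium: $171.21
Total deductions = $74.98 + $149.97 + $134.97 + $374.92 + $171.21 = $906.05
Net pay = $7,498.46 − $906.05 = $6,592.41

$6,592.41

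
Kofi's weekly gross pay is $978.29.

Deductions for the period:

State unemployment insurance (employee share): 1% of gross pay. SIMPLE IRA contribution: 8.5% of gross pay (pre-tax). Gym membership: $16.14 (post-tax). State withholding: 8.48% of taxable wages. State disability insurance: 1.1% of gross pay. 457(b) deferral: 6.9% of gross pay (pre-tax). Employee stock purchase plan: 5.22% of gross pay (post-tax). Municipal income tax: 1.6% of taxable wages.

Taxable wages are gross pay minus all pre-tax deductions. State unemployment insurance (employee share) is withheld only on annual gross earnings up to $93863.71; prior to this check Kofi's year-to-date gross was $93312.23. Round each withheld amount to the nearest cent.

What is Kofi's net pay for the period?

$660.74

SIMPLE IRA contribution: $978.29 × 0.085 = $83.15
457(b) deferral: $978.29 × 0.069 = $67.50
Pre-tax total = $83.15 + $67.50 = $150.65
Taxable wages = $978.29 − $150.65 = $827.64
State withholding: $827.64 × 0.0848 = $70.18
Municipal income tax: $827.64 × 0.016 = $13.24
State disability insurance: $978.29 × 0.011 = $10.76
State unemployment insurance (employee share): only $93863.71 − $93312.23 = $551.48 of this check is subject → $551.48 × 0.01 = $5.51
Employee stock purchase plan: $978.29 × 0.0522 = $51.07
Gym membership: $16.14
Total deductions = $83.15 + $67.50 + $70.18 + $13.24 + $10.76 + $5.51 + $51.07 + $16.14 = $317.55
Net pay = $978.29 − $317.55 = $660.74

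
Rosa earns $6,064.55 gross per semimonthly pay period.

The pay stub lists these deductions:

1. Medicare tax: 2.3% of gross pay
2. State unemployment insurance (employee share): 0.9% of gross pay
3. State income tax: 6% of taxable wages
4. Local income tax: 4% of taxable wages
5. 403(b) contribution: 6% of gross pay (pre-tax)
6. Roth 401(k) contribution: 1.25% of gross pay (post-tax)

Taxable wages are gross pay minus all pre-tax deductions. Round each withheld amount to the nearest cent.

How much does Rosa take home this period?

$4,860.74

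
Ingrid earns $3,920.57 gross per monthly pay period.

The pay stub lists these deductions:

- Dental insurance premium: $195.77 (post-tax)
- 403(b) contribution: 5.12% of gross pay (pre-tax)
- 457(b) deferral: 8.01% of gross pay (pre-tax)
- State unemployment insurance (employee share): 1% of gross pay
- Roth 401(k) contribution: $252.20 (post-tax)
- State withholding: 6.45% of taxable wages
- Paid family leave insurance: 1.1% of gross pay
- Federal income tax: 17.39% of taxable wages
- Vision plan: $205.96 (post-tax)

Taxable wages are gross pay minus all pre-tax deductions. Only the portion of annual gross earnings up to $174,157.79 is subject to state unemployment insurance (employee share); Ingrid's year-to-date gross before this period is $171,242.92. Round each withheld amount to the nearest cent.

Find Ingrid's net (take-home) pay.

457(b) deferral: $3,920.57 × 0.0801 = $314.04
403(b) contribution: $3,920.57 × 0.0512 = $200.73
Pre-tax total = $314.04 + $200.73 = $514.77
Taxable wages = $3,920.57 − $514.77 = $3,405.80
Federal income tax: $3,405.80 × 0.1739 = $592.27
State withholding: $3,405.80 × 0.0645 = $219.67
State unemployment insurance (employee share): only $174,157.79 − $171,242.92 = $2,914.87 of this check is subject → $2,914.87 × 0.01 = $29.15
Paid family leave insurance: $3,920.57 × 0.011 = $43.13
Roth 401(k) contribution: $252.20
Vision plan: $205.96
Dental insurance premium: $195.77
Total deductions = $314.04 + $200.73 + $592.27 + $219.67 + $29.15 + $43.13 + $252.20 + $205.96 + $195.77 = $2,052.92
Net pay = $3,920.57 − $2,052.92 = $1,867.65

$1,867.65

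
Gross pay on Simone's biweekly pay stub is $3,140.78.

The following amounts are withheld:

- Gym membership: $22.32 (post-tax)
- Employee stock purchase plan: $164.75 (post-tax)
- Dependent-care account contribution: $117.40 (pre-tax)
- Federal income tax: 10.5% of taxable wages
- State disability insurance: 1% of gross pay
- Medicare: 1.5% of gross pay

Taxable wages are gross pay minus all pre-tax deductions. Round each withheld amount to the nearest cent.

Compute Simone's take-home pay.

Dependent-care account contribution: $117.40
Taxable wages = $3,140.78 − $117.40 = $3,023.38
Federal income tax: $3,023.38 × 0.105 = $317.45
State disability insurance: $3,140.78 × 0.01 = $31.41
Medicare: $3,140.78 × 0.015 = $47.11
Gym membership: $22.32
Employee stock purchase plan: $164.75
Total deductions = $117.40 + $317.45 + $31.41 + $47.11 + $22.32 + $164.75 = $700.44
Net pay = $3,140.78 − $700.44 = $2,440.34

$2,440.34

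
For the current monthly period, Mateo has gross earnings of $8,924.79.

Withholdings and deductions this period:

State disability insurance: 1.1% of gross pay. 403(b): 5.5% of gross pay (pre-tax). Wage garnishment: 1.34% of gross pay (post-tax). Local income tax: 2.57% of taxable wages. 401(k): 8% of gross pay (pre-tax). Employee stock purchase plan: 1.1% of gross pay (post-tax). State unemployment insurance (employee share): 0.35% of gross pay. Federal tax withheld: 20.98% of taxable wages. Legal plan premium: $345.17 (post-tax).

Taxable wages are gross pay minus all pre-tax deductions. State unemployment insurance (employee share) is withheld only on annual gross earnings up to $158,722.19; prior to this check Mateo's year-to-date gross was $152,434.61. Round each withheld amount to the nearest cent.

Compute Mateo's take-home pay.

$5,218.79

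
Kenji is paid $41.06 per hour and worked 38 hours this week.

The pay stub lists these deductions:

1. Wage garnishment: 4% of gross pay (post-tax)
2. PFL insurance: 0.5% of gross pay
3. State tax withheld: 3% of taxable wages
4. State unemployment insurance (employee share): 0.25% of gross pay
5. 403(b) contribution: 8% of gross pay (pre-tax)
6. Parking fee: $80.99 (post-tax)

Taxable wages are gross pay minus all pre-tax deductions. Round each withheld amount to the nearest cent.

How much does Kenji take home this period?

$1,237.30

Gross pay: 38 × $41.06 = $1,560.28
403(b) contribution: $1,560.28 × 0.08 = $124.82
Taxable wages = $1,560.28 − $124.82 = $1,435.46
State tax withheld: $1,435.46 × 0.03 = $43.06
PFL insurance: $1,560.28 × 0.005 = $7.80
State unemployment insurance (employee share): $1,560.28 × 0.0025 = $3.90
Wage garnishment: $1,560.28 × 0.04 = $62.41
Parking fee: $80.99
Total deductions = $124.82 + $43.06 + $7.80 + $3.90 + $62.41 + $80.99 = $322.98
Net pay = $1,560.28 − $322.98 = $1,237.30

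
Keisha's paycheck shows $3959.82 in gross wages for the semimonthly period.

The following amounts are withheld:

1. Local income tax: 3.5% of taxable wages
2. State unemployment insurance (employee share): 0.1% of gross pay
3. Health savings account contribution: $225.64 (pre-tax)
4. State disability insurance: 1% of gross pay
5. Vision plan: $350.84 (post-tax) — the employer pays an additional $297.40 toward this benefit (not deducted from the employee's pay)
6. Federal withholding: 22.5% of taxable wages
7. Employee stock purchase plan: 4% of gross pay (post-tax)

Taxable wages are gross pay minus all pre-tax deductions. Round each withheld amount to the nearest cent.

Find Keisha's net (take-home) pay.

Health savings account contribution: $225.64
Taxable wages = $3959.82 − $225.64 = $3734.18
Federal withholding: $3734.18 × 0.225 = $840.19
Local income tax: $3734.18 × 0.035 = $130.70
State disability insurance: $3959.82 × 0.01 = $39.60
State unemployment insurance (employee share): $3959.82 × 0.001 = $3.96
Vision plan: $350.84
Employee stock purchase plan: $3959.82 × 0.04 = $158.39
(Employer's $297.40 toward vision plan is not withheld from the employee.)
Total deductions = $225.64 + $840.19 + $130.70 + $39.60 + $3.96 + $350.84 + $158.39 = $1749.32
Net pay = $3959.82 − $1749.32 = $2210.50

$2210.50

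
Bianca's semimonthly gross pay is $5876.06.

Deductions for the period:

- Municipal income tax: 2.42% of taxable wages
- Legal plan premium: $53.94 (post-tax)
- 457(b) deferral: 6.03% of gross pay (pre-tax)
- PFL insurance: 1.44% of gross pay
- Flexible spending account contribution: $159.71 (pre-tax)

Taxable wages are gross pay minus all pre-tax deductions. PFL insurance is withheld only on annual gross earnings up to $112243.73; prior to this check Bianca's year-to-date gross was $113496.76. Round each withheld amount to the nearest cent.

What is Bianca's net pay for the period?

$5178.32

457(b) deferral: $5876.06 × 0.0603 = $354.33
Flexible spending account contribution: $159.71
Pre-tax total = $354.33 + $159.71 = $514.04
Taxable wages = $5876.06 − $514.04 = $5362.02
Municipal income tax: $5362.02 × 0.0242 = $129.76
PFL insurance: annual cap $112243.73 already reached (YTD $113496.76), so $0.00
Legal plan premium: $53.94
Total deductions = $354.33 + $159.71 + $129.76 + $0.00 + $53.94 = $697.74
Net pay = $5876.06 − $697.74 = $5178.32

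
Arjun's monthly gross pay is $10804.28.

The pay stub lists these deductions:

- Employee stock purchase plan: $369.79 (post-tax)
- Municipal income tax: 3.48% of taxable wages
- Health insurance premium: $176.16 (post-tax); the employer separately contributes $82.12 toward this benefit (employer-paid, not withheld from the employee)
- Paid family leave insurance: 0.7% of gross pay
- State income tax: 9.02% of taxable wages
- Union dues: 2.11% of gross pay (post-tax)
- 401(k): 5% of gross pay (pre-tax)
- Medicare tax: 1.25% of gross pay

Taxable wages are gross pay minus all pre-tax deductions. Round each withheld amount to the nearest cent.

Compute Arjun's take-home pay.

401(k): $10804.28 × 0.05 = $540.21
Taxable wages = $10804.28 − $540.21 = $10264.07
Municipal income tax: $10264.07 × 0.0348 = $357.19
State income tax: $10264.07 × 0.0902 = $925.82
Paid family leave insurance: $10804.28 × 0.007 = $75.63
Medicare tax: $10804.28 × 0.0125 = $135.05
Employee stock purchase plan: $369.79
Union dues: $10804.28 × 0.0211 = $227.97
Health insurance premium: $176.16
(Employer's $82.12 toward health insurance premium is not withheld from the employee.)
Total deductions = $540.21 + $357.19 + $925.82 + $75.63 + $135.05 + $369.79 + $227.97 + $176.16 = $2807.82
Net pay = $10804.28 − $2807.82 = $7996.46

$7996.46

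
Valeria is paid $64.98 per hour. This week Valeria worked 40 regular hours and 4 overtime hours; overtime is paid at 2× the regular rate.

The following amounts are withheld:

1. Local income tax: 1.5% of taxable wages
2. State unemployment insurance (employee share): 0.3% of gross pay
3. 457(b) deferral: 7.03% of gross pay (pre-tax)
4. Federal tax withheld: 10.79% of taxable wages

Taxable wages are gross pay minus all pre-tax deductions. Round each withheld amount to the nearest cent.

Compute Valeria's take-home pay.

$2,534.02

Regular pay: 40 × $64.98 = $2,599.20
Overtime pay: 4 × $64.98 × 2 = $519.84
Gross pay = $2,599.20 + $519.84 = $3,119.04
457(b) deferral: $3,119.04 × 0.0703 = $219.27
Taxable wages = $3,119.04 − $219.27 = $2,899.77
Federal tax withheld: $2,899.77 × 0.1079 = $312.89
Local income tax: $2,899.77 × 0.015 = $43.50
State unemployment insurance (employee share): $3,119.04 × 0.003 = $9.36
Total deductions = $219.27 + $312.89 + $43.50 + $9.36 = $585.02
Net pay = $3,119.04 − $585.02 = $2,534.02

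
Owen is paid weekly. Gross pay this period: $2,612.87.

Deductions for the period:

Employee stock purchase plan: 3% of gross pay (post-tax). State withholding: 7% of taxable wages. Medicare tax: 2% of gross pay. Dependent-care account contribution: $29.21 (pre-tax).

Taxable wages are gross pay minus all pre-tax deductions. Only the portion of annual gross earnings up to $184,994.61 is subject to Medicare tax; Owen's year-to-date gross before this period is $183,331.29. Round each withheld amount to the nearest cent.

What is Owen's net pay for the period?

$2,291.14

Dependent-care account contribution: $29.21
Taxable wages = $2,612.87 − $29.21 = $2,583.66
State withholding: $2,583.66 × 0.07 = $180.86
Medicare tax: only $184,994.61 − $183,331.29 = $1,663.32 of this check is subject → $1,663.32 × 0.02 = $33.27
Employee stock purchase plan: $2,612.87 × 0.03 = $78.39
Total deductions = $29.21 + $180.86 + $33.27 + $78.39 = $321.73
Net pay = $2,612.87 − $321.73 = $2,291.14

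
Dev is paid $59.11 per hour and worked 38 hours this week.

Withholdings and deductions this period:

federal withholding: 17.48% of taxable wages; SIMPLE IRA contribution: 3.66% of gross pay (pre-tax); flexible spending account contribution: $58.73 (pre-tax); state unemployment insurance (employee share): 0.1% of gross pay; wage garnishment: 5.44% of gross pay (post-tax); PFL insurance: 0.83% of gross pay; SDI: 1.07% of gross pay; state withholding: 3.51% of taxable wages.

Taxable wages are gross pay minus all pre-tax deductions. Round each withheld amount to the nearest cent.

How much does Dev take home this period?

$1,496.24

Gross pay: 38 × $59.11 = $2,246.18
SIMPLE IRA contribution: $2,246.18 × 0.0366 = $82.21
Flexible spending account contribution: $58.73
Pre-tax total = $82.21 + $58.73 = $140.94
Taxable wages = $2,246.18 − $140.94 = $2,105.24
State withholding: $2,105.24 × 0.0351 = $73.89
Federal withholding: $2,105.24 × 0.1748 = $368.00
State unemployment insurance (employee share): $2,246.18 × 0.001 = $2.25
SDI: $2,246.18 × 0.0107 = $24.03
PFL insurance: $2,246.18 × 0.0083 = $18.64
Wage garnishment: $2,246.18 × 0.0544 = $122.19
Total deductions = $82.21 + $58.73 + $73.89 + $368.00 + $2.25 + $24.03 + $18.64 + $122.19 = $749.94
Net pay = $2,246.18 − $749.94 = $1,496.24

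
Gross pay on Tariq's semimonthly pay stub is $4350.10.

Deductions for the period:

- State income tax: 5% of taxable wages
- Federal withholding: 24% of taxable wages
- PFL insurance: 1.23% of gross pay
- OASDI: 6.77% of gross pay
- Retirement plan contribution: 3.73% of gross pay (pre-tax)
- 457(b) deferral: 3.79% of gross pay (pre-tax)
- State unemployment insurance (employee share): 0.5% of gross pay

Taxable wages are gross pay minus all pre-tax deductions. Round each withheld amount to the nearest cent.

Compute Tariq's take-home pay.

457(b) deferral: $4350.10 × 0.0379 = $164.87
Retirement plan contribution: $4350.10 × 0.0373 = $162.26
Pre-tax total = $164.87 + $162.26 = $327.13
Taxable wages = $4350.10 − $327.13 = $4022.97
State income tax: $4022.97 × 0.05 = $201.15
Federal withholding: $4022.97 × 0.24 = $965.51
OASDI: $4350.10 × 0.0677 = $294.50
PFL insurance: $4350.10 × 0.0123 = $53.51
State unemployment insurance (employee share): $4350.10 × 0.005 = $21.75
Total deductions = $164.87 + $162.26 + $201.15 + $965.51 + $294.50 + $53.51 + $21.75 = $1863.55
Net pay = $4350.10 − $1863.55 = $2486.55

$2486.55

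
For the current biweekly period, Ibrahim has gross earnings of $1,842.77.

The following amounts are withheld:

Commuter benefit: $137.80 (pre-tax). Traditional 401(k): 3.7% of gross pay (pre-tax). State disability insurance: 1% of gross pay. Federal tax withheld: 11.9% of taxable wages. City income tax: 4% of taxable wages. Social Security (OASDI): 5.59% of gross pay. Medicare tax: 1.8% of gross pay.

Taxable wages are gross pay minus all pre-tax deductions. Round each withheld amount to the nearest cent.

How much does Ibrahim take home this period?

Traditional 401(k): $1,842.77 × 0.037 = $68.18
Commuter benefit: $137.80
Pre-tax total = $68.18 + $137.80 = $205.98
Taxable wages = $1,842.77 − $205.98 = $1,636.79
Federal tax withheld: $1,636.79 × 0.119 = $194.78
City income tax: $1,636.79 × 0.04 = $65.47
State disability insurance: $1,842.77 × 0.01 = $18.43
Medicare tax: $1,842.77 × 0.018 = $33.17
Social Security (OASDI): $1,842.77 × 0.0559 = $103.01
Total deductions = $68.18 + $137.80 + $194.78 + $65.47 + $18.43 + $33.17 + $103.01 = $620.84
Net pay = $1,842.77 − $620.84 = $1,221.93

$1,221.93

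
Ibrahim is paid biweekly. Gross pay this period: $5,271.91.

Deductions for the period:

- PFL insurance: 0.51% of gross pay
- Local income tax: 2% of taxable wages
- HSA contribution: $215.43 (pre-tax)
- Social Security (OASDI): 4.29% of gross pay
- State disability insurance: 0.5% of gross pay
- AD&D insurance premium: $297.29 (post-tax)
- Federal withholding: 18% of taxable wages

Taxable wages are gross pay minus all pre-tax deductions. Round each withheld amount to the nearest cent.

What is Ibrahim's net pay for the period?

$3,468.48

HSA contribution: $215.43
Taxable wages = $5,271.91 − $215.43 = $5,056.48
Federal withholding: $5,056.48 × 0.18 = $910.17
Local income tax: $5,056.48 × 0.02 = $101.13
State disability insurance: $5,271.91 × 0.005 = $26.36
PFL insurance: $5,271.91 × 0.0051 = $26.89
Social Security (OASDI): $5,271.91 × 0.0429 = $226.16
AD&D insurance premium: $297.29
Total deductions = $215.43 + $910.17 + $101.13 + $26.36 + $26.89 + $226.16 + $297.29 = $1,803.43
Net pay = $5,271.91 − $1,803.43 = $3,468.48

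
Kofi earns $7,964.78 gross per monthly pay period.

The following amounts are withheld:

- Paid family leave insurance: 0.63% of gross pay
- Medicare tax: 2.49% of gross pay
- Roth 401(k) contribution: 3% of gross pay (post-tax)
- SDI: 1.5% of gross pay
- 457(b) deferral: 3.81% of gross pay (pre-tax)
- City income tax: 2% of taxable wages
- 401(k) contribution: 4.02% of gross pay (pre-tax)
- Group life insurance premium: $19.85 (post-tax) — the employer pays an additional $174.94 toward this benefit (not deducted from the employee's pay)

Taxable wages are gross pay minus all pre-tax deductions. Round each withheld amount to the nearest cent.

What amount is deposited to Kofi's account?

457(b) deferral: $7,964.78 × 0.0381 = $303.46
401(k) contribution: $7,964.78 × 0.0402 = $320.18
Pre-tax total = $303.46 + $320.18 = $623.64
Taxable wages = $7,964.78 − $623.64 = $7,341.14
City income tax: $7,341.14 × 0.02 = $146.82
Medicare tax: $7,964.78 × 0.0249 = $198.32
SDI: $7,964.78 × 0.015 = $119.47
Paid family leave insurance: $7,964.78 × 0.0063 = $50.18
Roth 401(k) contribution: $7,964.78 × 0.03 = $238.94
Group life insurance premium: $19.85
(Employer's $174.94 toward group life insurance premium is not withheld from the employee.)
Total deductions = $303.46 + $320.18 + $146.82 + $198.32 + $119.47 + $50.18 + $238.94 + $19.85 = $1,397.22
Net pay = $7,964.78 − $1,397.22 = $6,567.56

$6,567.56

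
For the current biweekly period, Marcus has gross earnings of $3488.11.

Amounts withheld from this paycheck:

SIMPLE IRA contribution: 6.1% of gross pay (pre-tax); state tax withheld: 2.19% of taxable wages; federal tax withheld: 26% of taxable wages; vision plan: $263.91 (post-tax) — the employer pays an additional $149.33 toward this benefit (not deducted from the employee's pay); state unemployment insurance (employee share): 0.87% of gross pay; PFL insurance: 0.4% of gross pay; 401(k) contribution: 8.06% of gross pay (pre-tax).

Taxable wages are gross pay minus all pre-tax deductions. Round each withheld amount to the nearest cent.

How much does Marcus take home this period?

$1841.93

SIMPLE IRA contribution: $3488.11 × 0.061 = $212.77
401(k) contribution: $3488.11 × 0.0806 = $281.14
Pre-tax total = $212.77 + $281.14 = $493.91
Taxable wages = $3488.11 − $493.91 = $2994.20
Federal tax withheld: $2994.20 × 0.26 = $778.49
State tax withheld: $2994.20 × 0.0219 = $65.57
State unemployment insurance (employee share): $3488.11 × 0.0087 = $30.35
PFL insurance: $3488.11 × 0.004 = $13.95
Vision plan: $263.91
(Employer's $149.33 toward vision plan is not withheld from the employee.)
Total deductions = $212.77 + $281.14 + $778.49 + $65.57 + $30.35 + $13.95 + $263.91 = $1646.18
Net pay = $3488.11 − $1646.18 = $1841.93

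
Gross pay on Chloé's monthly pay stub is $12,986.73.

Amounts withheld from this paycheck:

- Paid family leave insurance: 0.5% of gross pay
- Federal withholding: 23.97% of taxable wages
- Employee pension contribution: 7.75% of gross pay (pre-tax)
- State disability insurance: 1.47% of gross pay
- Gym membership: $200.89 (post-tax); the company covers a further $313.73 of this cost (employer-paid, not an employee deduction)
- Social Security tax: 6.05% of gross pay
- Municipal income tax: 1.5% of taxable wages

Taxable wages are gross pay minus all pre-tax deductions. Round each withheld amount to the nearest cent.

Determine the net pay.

$7,686.47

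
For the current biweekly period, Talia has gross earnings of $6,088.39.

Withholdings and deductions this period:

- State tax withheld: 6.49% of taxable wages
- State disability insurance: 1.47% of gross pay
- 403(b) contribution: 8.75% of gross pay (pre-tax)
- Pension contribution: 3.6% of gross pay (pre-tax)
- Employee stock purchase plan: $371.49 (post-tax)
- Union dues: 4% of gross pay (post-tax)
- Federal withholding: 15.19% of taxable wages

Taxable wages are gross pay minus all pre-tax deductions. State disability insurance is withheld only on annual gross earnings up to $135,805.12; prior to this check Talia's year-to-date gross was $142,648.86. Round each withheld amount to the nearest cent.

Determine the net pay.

$3,564.50

Pension contribution: $6,088.39 × 0.036 = $219.18
403(b) contribution: $6,088.39 × 0.0875 = $532.73
Pre-tax total = $219.18 + $532.73 = $751.91
Taxable wages = $6,088.39 − $751.91 = $5,336.48
Federal withholding: $5,336.48 × 0.1519 = $810.61
State tax withheld: $5,336.48 × 0.0649 = $346.34
State disability insurance: annual cap $135,805.12 already reached (YTD $142,648.86), so $0.00
Union dues: $6,088.39 × 0.04 = $243.54
Employee stock purchase plan: $371.49
Total deductions = $219.18 + $532.73 + $810.61 + $346.34 + $0.00 + $243.54 + $371.49 = $2,523.89
Net pay = $6,088.39 − $2,523.89 = $3,564.50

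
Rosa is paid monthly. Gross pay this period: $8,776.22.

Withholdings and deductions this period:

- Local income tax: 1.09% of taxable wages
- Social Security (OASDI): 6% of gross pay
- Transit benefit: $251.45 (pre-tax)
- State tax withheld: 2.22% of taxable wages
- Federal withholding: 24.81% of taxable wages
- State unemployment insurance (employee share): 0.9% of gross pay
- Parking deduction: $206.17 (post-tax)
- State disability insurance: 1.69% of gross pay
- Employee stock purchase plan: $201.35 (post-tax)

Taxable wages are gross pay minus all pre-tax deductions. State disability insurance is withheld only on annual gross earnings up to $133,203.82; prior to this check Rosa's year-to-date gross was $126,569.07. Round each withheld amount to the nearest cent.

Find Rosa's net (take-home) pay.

$5,002.39

Transit benefit: $251.45
Taxable wages = $8,776.22 − $251.45 = $8,524.77
Local income tax: $8,524.77 × 0.0109 = $92.92
Federal withholding: $8,524.77 × 0.2481 = $2,115.00
State tax withheld: $8,524.77 × 0.0222 = $189.25
State disability insurance: only $133,203.82 − $126,569.07 = $6,634.75 of this check is subject → $6,634.75 × 0.0169 = $112.13
State unemployment insurance (employee share): $8,776.22 × 0.009 = $78.99
Social Security (OASDI): $8,776.22 × 0.06 = $526.57
Parking deduction: $206.17
Employee stock purchase plan: $201.35
Total deductions = $251.45 + $92.92 + $2,115.00 + $189.25 + $112.13 + $78.99 + $526.57 + $206.17 + $201.35 = $3,773.83
Net pay = $8,776.22 − $3,773.83 = $5,002.39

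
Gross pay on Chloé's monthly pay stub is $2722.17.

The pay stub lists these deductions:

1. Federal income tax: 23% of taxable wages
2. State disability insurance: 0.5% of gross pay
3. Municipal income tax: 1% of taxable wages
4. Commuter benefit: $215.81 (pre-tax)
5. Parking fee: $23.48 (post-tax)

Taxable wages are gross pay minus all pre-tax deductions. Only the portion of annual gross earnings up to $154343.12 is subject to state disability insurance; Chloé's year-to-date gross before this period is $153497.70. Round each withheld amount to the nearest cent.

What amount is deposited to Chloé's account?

Commuter benefit: $215.81
Taxable wages = $2722.17 − $215.81 = $2506.36
Federal income tax: $2506.36 × 0.23 = $576.46
Municipal income tax: $2506.36 × 0.01 = $25.06
State disability insurance: only $154343.12 − $153497.70 = $845.42 of this check is subject → $845.42 × 0.005 = $4.23
Parking fee: $23.48
Total deductions = $215.81 + $576.46 + $25.06 + $4.23 + $23.48 = $845.04
Net pay = $2722.17 − $845.04 = $1877.13

$1877.13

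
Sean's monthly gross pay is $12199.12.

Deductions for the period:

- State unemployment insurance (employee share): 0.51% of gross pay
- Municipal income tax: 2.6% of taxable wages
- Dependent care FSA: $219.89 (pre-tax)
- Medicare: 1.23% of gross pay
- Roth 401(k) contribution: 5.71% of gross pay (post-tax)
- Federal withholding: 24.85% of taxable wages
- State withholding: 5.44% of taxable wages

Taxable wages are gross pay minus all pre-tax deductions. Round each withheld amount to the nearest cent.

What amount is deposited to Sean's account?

Dependent care FSA: $219.89
Taxable wages = $12199.12 − $219.89 = $11979.23
Federal withholding: $11979.23 × 0.2485 = $2976.84
State withholding: $11979.23 × 0.0544 = $651.67
Municipal income tax: $11979.23 × 0.026 = $311.46
State unemployment insurance (employee share): $12199.12 × 0.0051 = $62.22
Medicare: $12199.12 × 0.0123 = $150.05
Roth 401(k) contribution: $12199.12 × 0.0571 = $696.57
Total deductions = $219.89 + $2976.84 + $651.67 + $311.46 + $62.22 + $150.05 + $696.57 = $5068.70
Net pay = $12199.12 − $5068.70 = $7130.42

$7130.42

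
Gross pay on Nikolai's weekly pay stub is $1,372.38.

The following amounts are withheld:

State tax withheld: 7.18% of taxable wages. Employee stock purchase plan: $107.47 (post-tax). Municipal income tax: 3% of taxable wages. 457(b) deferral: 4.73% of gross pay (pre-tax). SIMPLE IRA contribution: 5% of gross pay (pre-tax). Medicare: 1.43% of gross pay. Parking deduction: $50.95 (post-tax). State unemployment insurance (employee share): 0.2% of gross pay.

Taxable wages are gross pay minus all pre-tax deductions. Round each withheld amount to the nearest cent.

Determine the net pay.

457(b) deferral: $1,372.38 × 0.0473 = $64.91
SIMPLE IRA contribution: $1,372.38 × 0.05 = $68.62
Pre-tax total = $64.91 + $68.62 = $133.53
Taxable wages = $1,372.38 − $133.53 = $1,238.85
Municipal income tax: $1,238.85 × 0.03 = $37.17
State tax withheld: $1,238.85 × 0.0718 = $88.95
State unemployment insurance (employee share): $1,372.38 × 0.002 = $2.74
Medicare: $1,372.38 × 0.0143 = $19.63
Employee stock purchase plan: $107.47
Parking deduction: $50.95
Total deductions = $64.91 + $68.62 + $37.17 + $88.95 + $2.74 + $19.63 + $107.47 + $50.95 = $440.44
Net pay = $1,372.38 − $440.44 = $931.94

$931.94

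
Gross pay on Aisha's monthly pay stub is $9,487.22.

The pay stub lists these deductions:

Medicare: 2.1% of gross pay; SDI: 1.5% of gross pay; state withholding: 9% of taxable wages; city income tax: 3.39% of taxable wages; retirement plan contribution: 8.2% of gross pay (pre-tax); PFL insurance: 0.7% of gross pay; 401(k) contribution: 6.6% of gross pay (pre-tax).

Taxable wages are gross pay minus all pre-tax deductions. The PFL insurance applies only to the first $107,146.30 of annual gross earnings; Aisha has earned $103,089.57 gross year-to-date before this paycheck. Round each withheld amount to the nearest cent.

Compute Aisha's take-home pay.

$6,711.67

401(k) contribution: $9,487.22 × 0.066 = $626.16
Retirement plan contribution: $9,487.22 × 0.082 = $777.95
Pre-tax total = $626.16 + $777.95 = $1,404.11
Taxable wages = $9,487.22 − $1,404.11 = $8,083.11
City income tax: $8,083.11 × 0.0339 = $274.02
State withholding: $8,083.11 × 0.09 = $727.48
Medicare: $9,487.22 × 0.021 = $199.23
SDI: $9,487.22 × 0.015 = $142.31
PFL insurance: only $107,146.30 − $103,089.57 = $4,056.73 of this check is subject → $4,056.73 × 0.007 = $28.40
Total deductions = $626.16 + $777.95 + $274.02 + $727.48 + $199.23 + $142.31 + $28.40 = $2,775.55
Net pay = $9,487.22 − $2,775.55 = $6,711.67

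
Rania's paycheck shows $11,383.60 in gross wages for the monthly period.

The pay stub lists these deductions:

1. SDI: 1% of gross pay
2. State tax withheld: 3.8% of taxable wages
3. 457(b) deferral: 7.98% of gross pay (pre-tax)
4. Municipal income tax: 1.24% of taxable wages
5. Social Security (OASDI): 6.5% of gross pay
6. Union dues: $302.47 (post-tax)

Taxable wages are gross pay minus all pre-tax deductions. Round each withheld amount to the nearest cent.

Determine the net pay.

$8,791.00

457(b) deferral: $11,383.60 × 0.0798 = $908.41
Taxable wages = $11,383.60 − $908.41 = $10,475.19
State tax withheld: $10,475.19 × 0.038 = $398.06
Municipal income tax: $10,475.19 × 0.0124 = $129.89
Social Security (OASDI): $11,383.60 × 0.065 = $739.93
SDI: $11,383.60 × 0.01 = $113.84
Union dues: $302.47
Total deductions = $908.41 + $398.06 + $129.89 + $739.93 + $113.84 + $302.47 = $2,592.60
Net pay = $11,383.60 − $2,592.60 = $8,791.00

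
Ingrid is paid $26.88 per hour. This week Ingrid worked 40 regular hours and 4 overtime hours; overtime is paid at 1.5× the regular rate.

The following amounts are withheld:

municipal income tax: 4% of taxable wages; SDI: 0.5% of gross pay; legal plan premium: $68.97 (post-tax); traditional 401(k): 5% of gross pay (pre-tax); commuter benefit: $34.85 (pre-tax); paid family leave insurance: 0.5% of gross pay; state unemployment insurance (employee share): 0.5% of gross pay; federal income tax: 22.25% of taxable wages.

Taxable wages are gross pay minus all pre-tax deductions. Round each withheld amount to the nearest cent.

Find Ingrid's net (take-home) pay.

$753.10

Regular pay: 40 × $26.88 = $1075.20
Overtime pay: 4 × $26.88 × 1.5 = $161.28
Gross pay = $1075.20 + $161.28 = $1236.48
Commuter benefit: $34.85
Traditional 401(k): $1236.48 × 0.05 = $61.82
Pre-tax total = $34.85 + $61.82 = $96.67
Taxable wages = $1236.48 − $96.67 = $1139.81
Municipal income tax: $1139.81 × 0.04 = $45.59
Federal income tax: $1139.81 × 0.2225 = $253.61
State unemployment insurance (employee share): $1236.48 × 0.005 = $6.18
SDI: $1236.48 × 0.005 = $6.18
Paid family leave insurance: $1236.48 × 0.005 = $6.18
Legal plan premium: $68.97
Total deductions = $34.85 + $61.82 + $45.59 + $253.61 + $6.18 + $6.18 + $6.18 + $68.97 = $483.38
Net pay = $1236.48 − $483.38 = $753.10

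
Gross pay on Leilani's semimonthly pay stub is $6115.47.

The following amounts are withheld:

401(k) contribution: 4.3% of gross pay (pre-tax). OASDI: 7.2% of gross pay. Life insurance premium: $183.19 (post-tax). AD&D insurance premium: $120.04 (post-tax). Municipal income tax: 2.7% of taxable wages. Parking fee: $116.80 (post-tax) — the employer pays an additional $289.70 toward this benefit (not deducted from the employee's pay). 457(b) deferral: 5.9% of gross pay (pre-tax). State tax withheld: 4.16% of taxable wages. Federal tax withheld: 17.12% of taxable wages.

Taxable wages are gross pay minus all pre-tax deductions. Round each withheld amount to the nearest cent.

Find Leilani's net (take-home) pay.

$3314.44

457(b) deferral: $6115.47 × 0.059 = $360.81
401(k) contribution: $6115.47 × 0.043 = $262.97
Pre-tax total = $360.81 + $262.97 = $623.78
Taxable wages = $6115.47 − $623.78 = $5491.69
Federal tax withheld: $5491.69 × 0.1712 = $940.18
Municipal income tax: $5491.69 × 0.027 = $148.28
State tax withheld: $5491.69 × 0.0416 = $228.45
OASDI: $6115.47 × 0.072 = $440.31
Life insurance premium: $183.19
Parking fee: $116.80
AD&D insurance premium: $120.04
(Employer's $289.70 toward parking fee is not withheld from the employee.)
Total deductions = $360.81 + $262.97 + $940.18 + $148.28 + $228.45 + $440.31 + $183.19 + $116.80 + $120.04 = $2801.03
Net pay = $6115.47 − $2801.03 = $3314.44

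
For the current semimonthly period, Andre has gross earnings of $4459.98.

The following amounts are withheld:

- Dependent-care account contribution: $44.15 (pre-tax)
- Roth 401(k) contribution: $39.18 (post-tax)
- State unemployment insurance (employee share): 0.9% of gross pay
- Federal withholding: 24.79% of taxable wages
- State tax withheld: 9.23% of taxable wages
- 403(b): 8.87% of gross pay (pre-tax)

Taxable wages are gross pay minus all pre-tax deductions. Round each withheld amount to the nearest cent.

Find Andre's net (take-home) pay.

403(b): $4459.98 × 0.0887 = $395.60
Dependent-care account contribution: $44.15
Pre-tax total = $395.60 + $44.15 = $439.75
Taxable wages = $4459.98 − $439.75 = $4020.23
Federal withholding: $4020.23 × 0.2479 = $996.62
State tax withheld: $4020.23 × 0.0923 = $371.07
State unemployment insurance (employee share): $4459.98 × 0.009 = $40.14
Roth 401(k) contribution: $39.18
Total deductions = $395.60 + $44.15 + $996.62 + $371.07 + $40.14 + $39.18 = $1886.76
Net pay = $4459.98 − $1886.76 = $2573.22

$2573.22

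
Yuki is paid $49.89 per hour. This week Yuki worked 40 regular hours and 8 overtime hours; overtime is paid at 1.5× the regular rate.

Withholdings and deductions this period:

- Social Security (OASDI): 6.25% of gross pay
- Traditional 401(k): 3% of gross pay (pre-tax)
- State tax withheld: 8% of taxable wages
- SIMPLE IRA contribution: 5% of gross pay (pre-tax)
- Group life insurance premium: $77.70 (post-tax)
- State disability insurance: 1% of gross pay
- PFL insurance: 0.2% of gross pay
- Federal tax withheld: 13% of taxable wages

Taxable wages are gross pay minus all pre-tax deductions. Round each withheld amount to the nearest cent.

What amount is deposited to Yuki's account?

$1,614.55

Regular pay: 40 × $49.89 = $1,995.60
Overtime pay: 8 × $49.89 × 1.5 = $598.68
Gross pay = $1,995.60 + $598.68 = $2,594.28
Traditional 401(k): $2,594.28 × 0.03 = $77.83
SIMPLE IRA contribution: $2,594.28 × 0.05 = $129.71
Pre-tax total = $77.83 + $129.71 = $207.54
Taxable wages = $2,594.28 − $207.54 = $2,386.74
State tax withheld: $2,386.74 × 0.08 = $190.94
Federal tax withheld: $2,386.74 × 0.13 = $310.28
Social Security (OASDI): $2,594.28 × 0.0625 = $162.14
State disability insurance: $2,594.28 × 0.01 = $25.94
PFL insurance: $2,594.28 × 0.002 = $5.19
Group life insurance premium: $77.70
Total deductions = $77.83 + $129.71 + $190.94 + $310.28 + $162.14 + $25.94 + $5.19 + $77.70 = $979.73
Net pay = $2,594.28 − $979.73 = $1,614.55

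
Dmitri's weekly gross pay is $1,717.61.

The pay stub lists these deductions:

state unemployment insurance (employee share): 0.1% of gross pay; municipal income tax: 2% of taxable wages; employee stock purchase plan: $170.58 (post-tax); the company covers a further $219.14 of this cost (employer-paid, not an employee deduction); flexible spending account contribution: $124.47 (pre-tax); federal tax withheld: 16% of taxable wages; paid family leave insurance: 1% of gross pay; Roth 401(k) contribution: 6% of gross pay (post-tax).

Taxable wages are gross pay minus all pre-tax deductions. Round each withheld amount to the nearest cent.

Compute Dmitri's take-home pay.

$1,013.84

Flexible spending account contribution: $124.47
Taxable wages = $1,717.61 − $124.47 = $1,593.14
Federal tax withheld: $1,593.14 × 0.16 = $254.90
Municipal income tax: $1,593.14 × 0.02 = $31.86
State unemployment insurance (employee share): $1,717.61 × 0.001 = $1.72
Paid family leave insurance: $1,717.61 × 0.01 = $17.18
Employee stock purchase plan: $170.58
Roth 401(k) contribution: $1,717.61 × 0.06 = $103.06
(Employer's $219.14 toward employee stock purchase plan is not withheld from the employee.)
Total deductions = $124.47 + $254.90 + $31.86 + $1.72 + $17.18 + $170.58 + $103.06 = $703.77
Net pay = $1,717.61 − $703.77 = $1,013.84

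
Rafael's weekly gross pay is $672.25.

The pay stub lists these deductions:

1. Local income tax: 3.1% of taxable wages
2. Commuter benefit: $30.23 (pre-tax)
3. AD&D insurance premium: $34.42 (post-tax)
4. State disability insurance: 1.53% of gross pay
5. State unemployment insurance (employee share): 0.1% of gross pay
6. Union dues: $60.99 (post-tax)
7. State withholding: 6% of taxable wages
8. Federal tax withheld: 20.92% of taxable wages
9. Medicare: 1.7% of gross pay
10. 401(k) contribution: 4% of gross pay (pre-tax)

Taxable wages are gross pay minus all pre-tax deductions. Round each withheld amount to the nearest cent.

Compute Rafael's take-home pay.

$312.66

401(k) contribution: $672.25 × 0.04 = $26.89
Commuter benefit: $30.23
Pre-tax total = $26.89 + $30.23 = $57.12
Taxable wages = $672.25 − $57.12 = $615.13
Local income tax: $615.13 × 0.031 = $19.07
Federal tax withheld: $615.13 × 0.2092 = $128.69
State withholding: $615.13 × 0.06 = $36.91
State disability insurance: $672.25 × 0.0153 = $10.29
State unemployment insurance (employee share): $672.25 × 0.001 = $0.67
Medicare: $672.25 × 0.017 = $11.43
Union dues: $60.99
AD&D insurance premium: $34.42
Total deductions = $26.89 + $30.23 + $19.07 + $128.69 + $36.91 + $10.29 + $0.67 + $11.43 + $60.99 + $34.42 = $359.59
Net pay = $672.25 − $359.59 = $312.66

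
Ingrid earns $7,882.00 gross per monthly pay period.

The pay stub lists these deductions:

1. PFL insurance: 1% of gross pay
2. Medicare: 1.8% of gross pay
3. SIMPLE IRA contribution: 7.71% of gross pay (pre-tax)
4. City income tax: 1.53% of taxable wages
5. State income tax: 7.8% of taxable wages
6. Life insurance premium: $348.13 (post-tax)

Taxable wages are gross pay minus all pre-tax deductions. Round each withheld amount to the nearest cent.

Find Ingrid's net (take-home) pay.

$6,026.77

SIMPLE IRA contribution: $7,882.00 × 0.0771 = $607.70
Taxable wages = $7,882.00 − $607.70 = $7,274.30
City income tax: $7,274.30 × 0.0153 = $111.30
State income tax: $7,274.30 × 0.078 = $567.40
PFL insurance: $7,882.00 × 0.01 = $78.82
Medicare: $7,882.00 × 0.018 = $141.88
Life insurance premium: $348.13
Total deductions = $607.70 + $111.30 + $567.40 + $78.82 + $141.88 + $348.13 = $1,855.23
Net pay = $7,882.00 − $1,855.23 = $6,026.77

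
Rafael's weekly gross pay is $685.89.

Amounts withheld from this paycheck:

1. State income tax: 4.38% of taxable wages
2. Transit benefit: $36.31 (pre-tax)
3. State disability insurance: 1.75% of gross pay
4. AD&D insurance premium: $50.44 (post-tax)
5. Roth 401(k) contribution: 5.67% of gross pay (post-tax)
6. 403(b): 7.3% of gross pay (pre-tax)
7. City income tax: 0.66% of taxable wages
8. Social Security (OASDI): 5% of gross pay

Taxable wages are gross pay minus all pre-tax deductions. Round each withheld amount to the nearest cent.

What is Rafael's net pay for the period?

$433.67

403(b): $685.89 × 0.073 = $50.07
Transit benefit: $36.31
Pre-tax total = $50.07 + $36.31 = $86.38
Taxable wages = $685.89 − $86.38 = $599.51
City income tax: $599.51 × 0.0066 = $3.96
State income tax: $599.51 × 0.0438 = $26.26
State disability insurance: $685.89 × 0.0175 = $12.00
Social Security (OASDI): $685.89 × 0.05 = $34.29
AD&D insurance premium: $50.44
Roth 401(k) contribution: $685.89 × 0.0567 = $38.89
Total deductions = $50.07 + $36.31 + $3.96 + $26.26 + $12.00 + $34.29 + $50.44 + $38.89 = $252.22
Net pay = $685.89 − $252.22 = $433.67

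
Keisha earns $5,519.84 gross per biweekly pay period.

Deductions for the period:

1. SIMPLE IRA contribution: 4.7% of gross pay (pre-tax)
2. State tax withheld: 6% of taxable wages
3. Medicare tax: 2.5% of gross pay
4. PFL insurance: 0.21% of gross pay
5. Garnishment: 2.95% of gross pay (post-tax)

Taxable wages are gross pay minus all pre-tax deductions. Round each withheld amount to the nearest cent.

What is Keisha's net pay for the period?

SIMPLE IRA contribution: $5,519.84 × 0.047 = $259.43
Taxable wages = $5,519.84 − $259.43 = $5,260.41
State tax withheld: $5,260.41 × 0.06 = $315.62
PFL insurance: $5,519.84 × 0.0021 = $11.59
Medicare tax: $5,519.84 × 0.025 = $138.00
Garnishment: $5,519.84 × 0.0295 = $162.84
Total deductions = $259.43 + $315.62 + $11.59 + $138.00 + $162.84 = $887.48
Net pay = $5,519.84 − $887.48 = $4,632.36

$4,632.36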